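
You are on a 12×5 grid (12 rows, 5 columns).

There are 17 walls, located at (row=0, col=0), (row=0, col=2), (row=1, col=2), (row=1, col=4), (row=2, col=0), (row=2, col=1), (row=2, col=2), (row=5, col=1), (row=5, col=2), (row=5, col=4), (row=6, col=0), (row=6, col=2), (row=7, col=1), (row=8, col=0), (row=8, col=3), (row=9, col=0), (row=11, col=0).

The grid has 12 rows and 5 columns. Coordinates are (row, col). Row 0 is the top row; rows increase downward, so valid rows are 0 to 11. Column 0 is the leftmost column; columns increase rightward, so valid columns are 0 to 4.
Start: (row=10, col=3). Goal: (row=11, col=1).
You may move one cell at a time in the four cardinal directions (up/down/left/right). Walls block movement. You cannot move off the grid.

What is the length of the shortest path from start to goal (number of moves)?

Answer: Shortest path length: 3

Derivation:
BFS from (row=10, col=3) until reaching (row=11, col=1):
  Distance 0: (row=10, col=3)
  Distance 1: (row=9, col=3), (row=10, col=2), (row=10, col=4), (row=11, col=3)
  Distance 2: (row=9, col=2), (row=9, col=4), (row=10, col=1), (row=11, col=2), (row=11, col=4)
  Distance 3: (row=8, col=2), (row=8, col=4), (row=9, col=1), (row=10, col=0), (row=11, col=1)  <- goal reached here
One shortest path (3 moves): (row=10, col=3) -> (row=10, col=2) -> (row=10, col=1) -> (row=11, col=1)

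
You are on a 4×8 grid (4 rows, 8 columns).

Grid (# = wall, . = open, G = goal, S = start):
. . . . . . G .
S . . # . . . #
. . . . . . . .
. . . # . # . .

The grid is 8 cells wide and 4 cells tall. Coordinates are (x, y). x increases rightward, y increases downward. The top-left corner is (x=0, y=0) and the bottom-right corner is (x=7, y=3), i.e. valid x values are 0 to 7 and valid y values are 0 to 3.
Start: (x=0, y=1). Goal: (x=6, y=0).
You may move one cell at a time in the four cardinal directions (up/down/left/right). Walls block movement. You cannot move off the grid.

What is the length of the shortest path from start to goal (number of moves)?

BFS from (x=0, y=1) until reaching (x=6, y=0):
  Distance 0: (x=0, y=1)
  Distance 1: (x=0, y=0), (x=1, y=1), (x=0, y=2)
  Distance 2: (x=1, y=0), (x=2, y=1), (x=1, y=2), (x=0, y=3)
  Distance 3: (x=2, y=0), (x=2, y=2), (x=1, y=3)
  Distance 4: (x=3, y=0), (x=3, y=2), (x=2, y=3)
  Distance 5: (x=4, y=0), (x=4, y=2)
  Distance 6: (x=5, y=0), (x=4, y=1), (x=5, y=2), (x=4, y=3)
  Distance 7: (x=6, y=0), (x=5, y=1), (x=6, y=2)  <- goal reached here
One shortest path (7 moves): (x=0, y=1) -> (x=1, y=1) -> (x=2, y=1) -> (x=2, y=0) -> (x=3, y=0) -> (x=4, y=0) -> (x=5, y=0) -> (x=6, y=0)

Answer: Shortest path length: 7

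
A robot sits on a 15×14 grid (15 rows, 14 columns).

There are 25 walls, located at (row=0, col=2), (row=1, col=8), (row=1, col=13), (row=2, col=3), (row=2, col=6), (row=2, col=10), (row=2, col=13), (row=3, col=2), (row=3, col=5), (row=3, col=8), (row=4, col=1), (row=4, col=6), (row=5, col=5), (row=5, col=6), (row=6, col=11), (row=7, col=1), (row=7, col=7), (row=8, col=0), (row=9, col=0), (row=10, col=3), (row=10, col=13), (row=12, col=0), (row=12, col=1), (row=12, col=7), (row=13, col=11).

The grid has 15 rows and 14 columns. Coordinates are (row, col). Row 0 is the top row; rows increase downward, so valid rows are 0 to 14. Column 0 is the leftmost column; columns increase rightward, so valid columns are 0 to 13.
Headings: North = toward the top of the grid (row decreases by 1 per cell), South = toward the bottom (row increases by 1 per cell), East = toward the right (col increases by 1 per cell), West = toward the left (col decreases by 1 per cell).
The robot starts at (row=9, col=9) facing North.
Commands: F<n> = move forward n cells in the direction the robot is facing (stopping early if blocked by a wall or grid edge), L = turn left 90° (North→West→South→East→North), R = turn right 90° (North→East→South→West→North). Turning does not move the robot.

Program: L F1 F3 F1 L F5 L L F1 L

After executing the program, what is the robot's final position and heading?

Start: (row=9, col=9), facing North
  L: turn left, now facing West
  F1: move forward 1, now at (row=9, col=8)
  F3: move forward 3, now at (row=9, col=5)
  F1: move forward 1, now at (row=9, col=4)
  L: turn left, now facing South
  F5: move forward 5, now at (row=14, col=4)
  L: turn left, now facing East
  L: turn left, now facing North
  F1: move forward 1, now at (row=13, col=4)
  L: turn left, now facing West
Final: (row=13, col=4), facing West

Answer: Final position: (row=13, col=4), facing West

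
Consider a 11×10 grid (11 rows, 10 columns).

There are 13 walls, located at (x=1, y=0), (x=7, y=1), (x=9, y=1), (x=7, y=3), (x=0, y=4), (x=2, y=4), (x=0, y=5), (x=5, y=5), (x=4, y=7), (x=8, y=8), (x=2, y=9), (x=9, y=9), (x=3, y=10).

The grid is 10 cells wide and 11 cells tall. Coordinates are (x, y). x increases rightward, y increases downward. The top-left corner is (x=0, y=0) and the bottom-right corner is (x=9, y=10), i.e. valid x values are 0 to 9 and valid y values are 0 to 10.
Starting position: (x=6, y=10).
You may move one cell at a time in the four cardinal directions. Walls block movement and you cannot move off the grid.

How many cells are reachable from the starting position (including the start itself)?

BFS flood-fill from (x=6, y=10):
  Distance 0: (x=6, y=10)
  Distance 1: (x=6, y=9), (x=5, y=10), (x=7, y=10)
  Distance 2: (x=6, y=8), (x=5, y=9), (x=7, y=9), (x=4, y=10), (x=8, y=10)
  Distance 3: (x=6, y=7), (x=5, y=8), (x=7, y=8), (x=4, y=9), (x=8, y=9), (x=9, y=10)
  Distance 4: (x=6, y=6), (x=5, y=7), (x=7, y=7), (x=4, y=8), (x=3, y=9)
  Distance 5: (x=6, y=5), (x=5, y=6), (x=7, y=6), (x=8, y=7), (x=3, y=8)
  Distance 6: (x=6, y=4), (x=7, y=5), (x=4, y=6), (x=8, y=6), (x=3, y=7), (x=9, y=7), (x=2, y=8)
  Distance 7: (x=6, y=3), (x=5, y=4), (x=7, y=4), (x=4, y=5), (x=8, y=5), (x=3, y=6), (x=9, y=6), (x=2, y=7), (x=1, y=8), (x=9, y=8)
  Distance 8: (x=6, y=2), (x=5, y=3), (x=4, y=4), (x=8, y=4), (x=3, y=5), (x=9, y=5), (x=2, y=6), (x=1, y=7), (x=0, y=8), (x=1, y=9)
  Distance 9: (x=6, y=1), (x=5, y=2), (x=7, y=2), (x=4, y=3), (x=8, y=3), (x=3, y=4), (x=9, y=4), (x=2, y=5), (x=1, y=6), (x=0, y=7), (x=0, y=9), (x=1, y=10)
  Distance 10: (x=6, y=0), (x=5, y=1), (x=4, y=2), (x=8, y=2), (x=3, y=3), (x=9, y=3), (x=1, y=5), (x=0, y=6), (x=0, y=10), (x=2, y=10)
  Distance 11: (x=5, y=0), (x=7, y=0), (x=4, y=1), (x=8, y=1), (x=3, y=2), (x=9, y=2), (x=2, y=3), (x=1, y=4)
  Distance 12: (x=4, y=0), (x=8, y=0), (x=3, y=1), (x=2, y=2), (x=1, y=3)
  Distance 13: (x=3, y=0), (x=9, y=0), (x=2, y=1), (x=1, y=2), (x=0, y=3)
  Distance 14: (x=2, y=0), (x=1, y=1), (x=0, y=2)
  Distance 15: (x=0, y=1)
  Distance 16: (x=0, y=0)
Total reachable: 97 (grid has 97 open cells total)

Answer: Reachable cells: 97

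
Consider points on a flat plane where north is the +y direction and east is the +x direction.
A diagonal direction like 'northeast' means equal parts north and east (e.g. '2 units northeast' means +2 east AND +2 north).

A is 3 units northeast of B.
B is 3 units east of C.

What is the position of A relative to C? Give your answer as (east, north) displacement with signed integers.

Answer: A is at (east=6, north=3) relative to C.

Derivation:
Place C at the origin (east=0, north=0).
  B is 3 units east of C: delta (east=+3, north=+0); B at (east=3, north=0).
  A is 3 units northeast of B: delta (east=+3, north=+3); A at (east=6, north=3).
Therefore A relative to C: (east=6, north=3).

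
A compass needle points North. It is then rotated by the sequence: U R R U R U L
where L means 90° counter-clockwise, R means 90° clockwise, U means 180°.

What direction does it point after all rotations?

Answer: Final heading: North

Derivation:
Start: North
  U (U-turn (180°)) -> South
  R (right (90° clockwise)) -> West
  R (right (90° clockwise)) -> North
  U (U-turn (180°)) -> South
  R (right (90° clockwise)) -> West
  U (U-turn (180°)) -> East
  L (left (90° counter-clockwise)) -> North
Final: North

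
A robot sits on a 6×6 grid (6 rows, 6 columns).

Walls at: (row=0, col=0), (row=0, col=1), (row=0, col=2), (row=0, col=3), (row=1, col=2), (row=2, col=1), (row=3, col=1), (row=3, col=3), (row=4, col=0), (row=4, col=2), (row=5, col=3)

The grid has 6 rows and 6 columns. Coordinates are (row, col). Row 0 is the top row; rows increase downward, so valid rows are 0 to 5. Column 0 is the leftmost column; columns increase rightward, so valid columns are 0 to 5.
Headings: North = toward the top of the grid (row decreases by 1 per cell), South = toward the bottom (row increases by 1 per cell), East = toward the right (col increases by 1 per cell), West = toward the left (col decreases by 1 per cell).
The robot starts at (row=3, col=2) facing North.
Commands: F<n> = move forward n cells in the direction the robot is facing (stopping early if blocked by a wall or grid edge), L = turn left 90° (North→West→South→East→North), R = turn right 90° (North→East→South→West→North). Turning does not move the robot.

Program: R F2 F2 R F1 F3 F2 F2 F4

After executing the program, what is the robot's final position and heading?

Start: (row=3, col=2), facing North
  R: turn right, now facing East
  F2: move forward 0/2 (blocked), now at (row=3, col=2)
  F2: move forward 0/2 (blocked), now at (row=3, col=2)
  R: turn right, now facing South
  F1: move forward 0/1 (blocked), now at (row=3, col=2)
  F3: move forward 0/3 (blocked), now at (row=3, col=2)
  F2: move forward 0/2 (blocked), now at (row=3, col=2)
  F2: move forward 0/2 (blocked), now at (row=3, col=2)
  F4: move forward 0/4 (blocked), now at (row=3, col=2)
Final: (row=3, col=2), facing South

Answer: Final position: (row=3, col=2), facing South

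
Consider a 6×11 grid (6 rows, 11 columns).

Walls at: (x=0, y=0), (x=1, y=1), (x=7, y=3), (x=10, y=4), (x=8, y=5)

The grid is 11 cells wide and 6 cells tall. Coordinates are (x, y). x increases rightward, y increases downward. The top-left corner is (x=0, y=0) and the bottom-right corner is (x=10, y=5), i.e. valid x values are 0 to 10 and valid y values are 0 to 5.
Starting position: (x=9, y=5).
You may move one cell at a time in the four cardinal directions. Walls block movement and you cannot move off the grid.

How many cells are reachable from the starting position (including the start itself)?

BFS flood-fill from (x=9, y=5):
  Distance 0: (x=9, y=5)
  Distance 1: (x=9, y=4), (x=10, y=5)
  Distance 2: (x=9, y=3), (x=8, y=4)
  Distance 3: (x=9, y=2), (x=8, y=3), (x=10, y=3), (x=7, y=4)
  Distance 4: (x=9, y=1), (x=8, y=2), (x=10, y=2), (x=6, y=4), (x=7, y=5)
  Distance 5: (x=9, y=0), (x=8, y=1), (x=10, y=1), (x=7, y=2), (x=6, y=3), (x=5, y=4), (x=6, y=5)
  Distance 6: (x=8, y=0), (x=10, y=0), (x=7, y=1), (x=6, y=2), (x=5, y=3), (x=4, y=4), (x=5, y=5)
  Distance 7: (x=7, y=0), (x=6, y=1), (x=5, y=2), (x=4, y=3), (x=3, y=4), (x=4, y=5)
  Distance 8: (x=6, y=0), (x=5, y=1), (x=4, y=2), (x=3, y=3), (x=2, y=4), (x=3, y=5)
  Distance 9: (x=5, y=0), (x=4, y=1), (x=3, y=2), (x=2, y=3), (x=1, y=4), (x=2, y=5)
  Distance 10: (x=4, y=0), (x=3, y=1), (x=2, y=2), (x=1, y=3), (x=0, y=4), (x=1, y=5)
  Distance 11: (x=3, y=0), (x=2, y=1), (x=1, y=2), (x=0, y=3), (x=0, y=5)
  Distance 12: (x=2, y=0), (x=0, y=2)
  Distance 13: (x=1, y=0), (x=0, y=1)
Total reachable: 61 (grid has 61 open cells total)

Answer: Reachable cells: 61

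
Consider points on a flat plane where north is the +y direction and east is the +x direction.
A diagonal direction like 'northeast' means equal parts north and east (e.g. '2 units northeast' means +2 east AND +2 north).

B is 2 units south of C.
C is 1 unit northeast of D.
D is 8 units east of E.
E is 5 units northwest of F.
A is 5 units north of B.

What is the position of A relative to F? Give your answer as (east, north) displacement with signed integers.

Place F at the origin (east=0, north=0).
  E is 5 units northwest of F: delta (east=-5, north=+5); E at (east=-5, north=5).
  D is 8 units east of E: delta (east=+8, north=+0); D at (east=3, north=5).
  C is 1 unit northeast of D: delta (east=+1, north=+1); C at (east=4, north=6).
  B is 2 units south of C: delta (east=+0, north=-2); B at (east=4, north=4).
  A is 5 units north of B: delta (east=+0, north=+5); A at (east=4, north=9).
Therefore A relative to F: (east=4, north=9).

Answer: A is at (east=4, north=9) relative to F.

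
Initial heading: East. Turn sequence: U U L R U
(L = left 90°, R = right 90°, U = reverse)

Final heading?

Answer: Final heading: West

Derivation:
Start: East
  U (U-turn (180°)) -> West
  U (U-turn (180°)) -> East
  L (left (90° counter-clockwise)) -> North
  R (right (90° clockwise)) -> East
  U (U-turn (180°)) -> West
Final: West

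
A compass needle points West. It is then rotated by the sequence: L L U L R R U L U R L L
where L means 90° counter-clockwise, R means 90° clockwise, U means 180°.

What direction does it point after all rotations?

Start: West
  L (left (90° counter-clockwise)) -> South
  L (left (90° counter-clockwise)) -> East
  U (U-turn (180°)) -> West
  L (left (90° counter-clockwise)) -> South
  R (right (90° clockwise)) -> West
  R (right (90° clockwise)) -> North
  U (U-turn (180°)) -> South
  L (left (90° counter-clockwise)) -> East
  U (U-turn (180°)) -> West
  R (right (90° clockwise)) -> North
  L (left (90° counter-clockwise)) -> West
  L (left (90° counter-clockwise)) -> South
Final: South

Answer: Final heading: South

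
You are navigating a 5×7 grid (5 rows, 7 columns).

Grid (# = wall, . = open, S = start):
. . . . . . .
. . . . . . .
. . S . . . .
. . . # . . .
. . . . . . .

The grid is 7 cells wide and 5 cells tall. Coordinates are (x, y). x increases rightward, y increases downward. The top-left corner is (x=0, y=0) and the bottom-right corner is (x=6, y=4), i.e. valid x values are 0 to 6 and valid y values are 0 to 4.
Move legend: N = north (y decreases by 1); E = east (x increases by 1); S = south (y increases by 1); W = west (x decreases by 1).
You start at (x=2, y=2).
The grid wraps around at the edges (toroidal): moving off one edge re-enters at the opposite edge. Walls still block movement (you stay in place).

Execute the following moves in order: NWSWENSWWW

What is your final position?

Start: (x=2, y=2)
  N (north): (x=2, y=2) -> (x=2, y=1)
  W (west): (x=2, y=1) -> (x=1, y=1)
  S (south): (x=1, y=1) -> (x=1, y=2)
  W (west): (x=1, y=2) -> (x=0, y=2)
  E (east): (x=0, y=2) -> (x=1, y=2)
  N (north): (x=1, y=2) -> (x=1, y=1)
  S (south): (x=1, y=1) -> (x=1, y=2)
  W (west): (x=1, y=2) -> (x=0, y=2)
  W (west): (x=0, y=2) -> (x=6, y=2)
  W (west): (x=6, y=2) -> (x=5, y=2)
Final: (x=5, y=2)

Answer: Final position: (x=5, y=2)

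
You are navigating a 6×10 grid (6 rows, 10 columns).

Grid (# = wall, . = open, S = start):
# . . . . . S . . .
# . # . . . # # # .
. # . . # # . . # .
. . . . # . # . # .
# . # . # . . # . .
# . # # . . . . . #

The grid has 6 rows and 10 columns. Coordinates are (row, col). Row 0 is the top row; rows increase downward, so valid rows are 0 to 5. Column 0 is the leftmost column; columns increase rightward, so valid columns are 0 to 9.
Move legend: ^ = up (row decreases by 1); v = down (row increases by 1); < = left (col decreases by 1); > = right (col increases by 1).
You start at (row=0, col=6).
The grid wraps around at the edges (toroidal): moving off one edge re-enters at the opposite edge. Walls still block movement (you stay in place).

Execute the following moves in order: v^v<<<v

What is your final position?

Answer: Final position: (row=1, col=3)

Derivation:
Start: (row=0, col=6)
  v (down): blocked, stay at (row=0, col=6)
  ^ (up): (row=0, col=6) -> (row=5, col=6)
  v (down): (row=5, col=6) -> (row=0, col=6)
  < (left): (row=0, col=6) -> (row=0, col=5)
  < (left): (row=0, col=5) -> (row=0, col=4)
  < (left): (row=0, col=4) -> (row=0, col=3)
  v (down): (row=0, col=3) -> (row=1, col=3)
Final: (row=1, col=3)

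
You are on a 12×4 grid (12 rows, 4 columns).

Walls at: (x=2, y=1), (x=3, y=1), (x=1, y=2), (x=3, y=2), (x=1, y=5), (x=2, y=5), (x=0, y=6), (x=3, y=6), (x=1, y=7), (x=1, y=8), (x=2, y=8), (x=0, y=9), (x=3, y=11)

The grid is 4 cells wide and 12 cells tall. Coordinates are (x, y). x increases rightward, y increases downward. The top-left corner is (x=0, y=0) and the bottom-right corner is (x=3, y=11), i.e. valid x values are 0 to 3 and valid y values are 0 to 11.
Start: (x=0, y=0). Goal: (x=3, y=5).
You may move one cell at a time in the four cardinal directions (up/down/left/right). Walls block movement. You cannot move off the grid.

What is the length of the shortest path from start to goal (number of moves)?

BFS from (x=0, y=0) until reaching (x=3, y=5):
  Distance 0: (x=0, y=0)
  Distance 1: (x=1, y=0), (x=0, y=1)
  Distance 2: (x=2, y=0), (x=1, y=1), (x=0, y=2)
  Distance 3: (x=3, y=0), (x=0, y=3)
  Distance 4: (x=1, y=3), (x=0, y=4)
  Distance 5: (x=2, y=3), (x=1, y=4), (x=0, y=5)
  Distance 6: (x=2, y=2), (x=3, y=3), (x=2, y=4)
  Distance 7: (x=3, y=4)
  Distance 8: (x=3, y=5)  <- goal reached here
One shortest path (8 moves): (x=0, y=0) -> (x=0, y=1) -> (x=0, y=2) -> (x=0, y=3) -> (x=1, y=3) -> (x=2, y=3) -> (x=3, y=3) -> (x=3, y=4) -> (x=3, y=5)

Answer: Shortest path length: 8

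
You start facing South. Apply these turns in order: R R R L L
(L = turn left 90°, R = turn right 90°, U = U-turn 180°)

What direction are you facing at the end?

Answer: Final heading: West

Derivation:
Start: South
  R (right (90° clockwise)) -> West
  R (right (90° clockwise)) -> North
  R (right (90° clockwise)) -> East
  L (left (90° counter-clockwise)) -> North
  L (left (90° counter-clockwise)) -> West
Final: West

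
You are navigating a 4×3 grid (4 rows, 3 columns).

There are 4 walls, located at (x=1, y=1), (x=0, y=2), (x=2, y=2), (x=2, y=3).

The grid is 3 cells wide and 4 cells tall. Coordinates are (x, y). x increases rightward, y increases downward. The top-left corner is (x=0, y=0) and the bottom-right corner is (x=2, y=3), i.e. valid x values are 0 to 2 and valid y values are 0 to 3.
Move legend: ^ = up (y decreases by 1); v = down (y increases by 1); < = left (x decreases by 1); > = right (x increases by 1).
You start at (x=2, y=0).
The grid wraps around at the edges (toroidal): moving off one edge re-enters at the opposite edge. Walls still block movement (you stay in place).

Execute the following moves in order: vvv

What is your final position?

Answer: Final position: (x=2, y=1)

Derivation:
Start: (x=2, y=0)
  v (down): (x=2, y=0) -> (x=2, y=1)
  v (down): blocked, stay at (x=2, y=1)
  v (down): blocked, stay at (x=2, y=1)
Final: (x=2, y=1)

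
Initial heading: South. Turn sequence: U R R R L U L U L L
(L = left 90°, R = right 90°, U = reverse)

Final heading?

Answer: Final heading: West

Derivation:
Start: South
  U (U-turn (180°)) -> North
  R (right (90° clockwise)) -> East
  R (right (90° clockwise)) -> South
  R (right (90° clockwise)) -> West
  L (left (90° counter-clockwise)) -> South
  U (U-turn (180°)) -> North
  L (left (90° counter-clockwise)) -> West
  U (U-turn (180°)) -> East
  L (left (90° counter-clockwise)) -> North
  L (left (90° counter-clockwise)) -> West
Final: West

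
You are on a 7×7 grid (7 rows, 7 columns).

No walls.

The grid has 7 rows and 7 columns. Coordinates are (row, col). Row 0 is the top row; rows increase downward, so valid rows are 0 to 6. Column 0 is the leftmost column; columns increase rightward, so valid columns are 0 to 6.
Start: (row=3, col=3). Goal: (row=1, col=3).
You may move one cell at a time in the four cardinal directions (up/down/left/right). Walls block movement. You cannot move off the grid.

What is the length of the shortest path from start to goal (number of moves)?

Answer: Shortest path length: 2

Derivation:
BFS from (row=3, col=3) until reaching (row=1, col=3):
  Distance 0: (row=3, col=3)
  Distance 1: (row=2, col=3), (row=3, col=2), (row=3, col=4), (row=4, col=3)
  Distance 2: (row=1, col=3), (row=2, col=2), (row=2, col=4), (row=3, col=1), (row=3, col=5), (row=4, col=2), (row=4, col=4), (row=5, col=3)  <- goal reached here
One shortest path (2 moves): (row=3, col=3) -> (row=2, col=3) -> (row=1, col=3)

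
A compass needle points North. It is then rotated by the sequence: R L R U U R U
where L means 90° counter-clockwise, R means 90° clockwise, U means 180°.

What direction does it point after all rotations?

Start: North
  R (right (90° clockwise)) -> East
  L (left (90° counter-clockwise)) -> North
  R (right (90° clockwise)) -> East
  U (U-turn (180°)) -> West
  U (U-turn (180°)) -> East
  R (right (90° clockwise)) -> South
  U (U-turn (180°)) -> North
Final: North

Answer: Final heading: North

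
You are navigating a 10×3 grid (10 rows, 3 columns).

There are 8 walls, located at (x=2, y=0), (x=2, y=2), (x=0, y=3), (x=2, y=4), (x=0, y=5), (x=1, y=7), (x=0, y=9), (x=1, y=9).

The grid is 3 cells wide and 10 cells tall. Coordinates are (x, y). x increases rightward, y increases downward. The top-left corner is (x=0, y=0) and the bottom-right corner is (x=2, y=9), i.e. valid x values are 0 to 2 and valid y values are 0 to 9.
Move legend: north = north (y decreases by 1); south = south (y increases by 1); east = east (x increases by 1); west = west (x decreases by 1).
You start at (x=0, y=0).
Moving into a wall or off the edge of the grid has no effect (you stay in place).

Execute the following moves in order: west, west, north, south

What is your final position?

Start: (x=0, y=0)
  west (west): blocked, stay at (x=0, y=0)
  west (west): blocked, stay at (x=0, y=0)
  north (north): blocked, stay at (x=0, y=0)
  south (south): (x=0, y=0) -> (x=0, y=1)
Final: (x=0, y=1)

Answer: Final position: (x=0, y=1)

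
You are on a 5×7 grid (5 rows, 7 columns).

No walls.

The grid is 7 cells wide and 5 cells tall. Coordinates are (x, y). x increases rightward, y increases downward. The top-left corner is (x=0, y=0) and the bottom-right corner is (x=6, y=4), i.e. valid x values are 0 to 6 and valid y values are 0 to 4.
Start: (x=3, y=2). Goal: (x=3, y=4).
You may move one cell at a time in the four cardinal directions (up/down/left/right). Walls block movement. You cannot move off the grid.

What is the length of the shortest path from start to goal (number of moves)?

Answer: Shortest path length: 2

Derivation:
BFS from (x=3, y=2) until reaching (x=3, y=4):
  Distance 0: (x=3, y=2)
  Distance 1: (x=3, y=1), (x=2, y=2), (x=4, y=2), (x=3, y=3)
  Distance 2: (x=3, y=0), (x=2, y=1), (x=4, y=1), (x=1, y=2), (x=5, y=2), (x=2, y=3), (x=4, y=3), (x=3, y=4)  <- goal reached here
One shortest path (2 moves): (x=3, y=2) -> (x=3, y=3) -> (x=3, y=4)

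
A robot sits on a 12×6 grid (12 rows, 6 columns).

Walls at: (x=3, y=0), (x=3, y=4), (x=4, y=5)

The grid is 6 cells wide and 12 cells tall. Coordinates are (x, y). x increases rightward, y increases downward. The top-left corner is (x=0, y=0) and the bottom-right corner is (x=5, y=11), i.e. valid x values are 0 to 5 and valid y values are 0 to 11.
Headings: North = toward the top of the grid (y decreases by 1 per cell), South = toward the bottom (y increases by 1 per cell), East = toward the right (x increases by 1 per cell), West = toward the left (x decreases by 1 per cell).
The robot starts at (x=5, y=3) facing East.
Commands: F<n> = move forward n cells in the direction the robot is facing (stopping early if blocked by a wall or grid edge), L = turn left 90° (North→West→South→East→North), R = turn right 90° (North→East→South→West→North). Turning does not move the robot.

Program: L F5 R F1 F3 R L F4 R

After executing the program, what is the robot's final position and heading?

Start: (x=5, y=3), facing East
  L: turn left, now facing North
  F5: move forward 3/5 (blocked), now at (x=5, y=0)
  R: turn right, now facing East
  F1: move forward 0/1 (blocked), now at (x=5, y=0)
  F3: move forward 0/3 (blocked), now at (x=5, y=0)
  R: turn right, now facing South
  L: turn left, now facing East
  F4: move forward 0/4 (blocked), now at (x=5, y=0)
  R: turn right, now facing South
Final: (x=5, y=0), facing South

Answer: Final position: (x=5, y=0), facing South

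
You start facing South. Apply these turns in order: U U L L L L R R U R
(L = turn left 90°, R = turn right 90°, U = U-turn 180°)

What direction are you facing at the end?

Answer: Final heading: West

Derivation:
Start: South
  U (U-turn (180°)) -> North
  U (U-turn (180°)) -> South
  L (left (90° counter-clockwise)) -> East
  L (left (90° counter-clockwise)) -> North
  L (left (90° counter-clockwise)) -> West
  L (left (90° counter-clockwise)) -> South
  R (right (90° clockwise)) -> West
  R (right (90° clockwise)) -> North
  U (U-turn (180°)) -> South
  R (right (90° clockwise)) -> West
Final: West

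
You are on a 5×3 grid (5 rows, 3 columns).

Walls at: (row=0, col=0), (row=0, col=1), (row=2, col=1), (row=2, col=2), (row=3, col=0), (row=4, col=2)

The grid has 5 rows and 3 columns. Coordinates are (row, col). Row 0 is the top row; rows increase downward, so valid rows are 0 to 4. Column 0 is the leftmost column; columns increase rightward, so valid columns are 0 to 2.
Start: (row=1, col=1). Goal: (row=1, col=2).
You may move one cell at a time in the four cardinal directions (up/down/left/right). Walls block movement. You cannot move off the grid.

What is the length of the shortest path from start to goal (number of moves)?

Answer: Shortest path length: 1

Derivation:
BFS from (row=1, col=1) until reaching (row=1, col=2):
  Distance 0: (row=1, col=1)
  Distance 1: (row=1, col=0), (row=1, col=2)  <- goal reached here
One shortest path (1 moves): (row=1, col=1) -> (row=1, col=2)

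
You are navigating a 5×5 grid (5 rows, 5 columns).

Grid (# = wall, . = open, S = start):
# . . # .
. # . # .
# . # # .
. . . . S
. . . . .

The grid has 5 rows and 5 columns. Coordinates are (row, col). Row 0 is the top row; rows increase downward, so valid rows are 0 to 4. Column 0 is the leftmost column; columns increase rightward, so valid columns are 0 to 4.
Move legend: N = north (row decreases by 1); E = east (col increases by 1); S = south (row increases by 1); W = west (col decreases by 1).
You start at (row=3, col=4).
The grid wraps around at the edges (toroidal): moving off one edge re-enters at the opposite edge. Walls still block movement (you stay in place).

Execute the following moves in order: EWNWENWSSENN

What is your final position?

Start: (row=3, col=4)
  E (east): (row=3, col=4) -> (row=3, col=0)
  W (west): (row=3, col=0) -> (row=3, col=4)
  N (north): (row=3, col=4) -> (row=2, col=4)
  W (west): blocked, stay at (row=2, col=4)
  E (east): blocked, stay at (row=2, col=4)
  N (north): (row=2, col=4) -> (row=1, col=4)
  W (west): blocked, stay at (row=1, col=4)
  S (south): (row=1, col=4) -> (row=2, col=4)
  S (south): (row=2, col=4) -> (row=3, col=4)
  E (east): (row=3, col=4) -> (row=3, col=0)
  N (north): blocked, stay at (row=3, col=0)
  N (north): blocked, stay at (row=3, col=0)
Final: (row=3, col=0)

Answer: Final position: (row=3, col=0)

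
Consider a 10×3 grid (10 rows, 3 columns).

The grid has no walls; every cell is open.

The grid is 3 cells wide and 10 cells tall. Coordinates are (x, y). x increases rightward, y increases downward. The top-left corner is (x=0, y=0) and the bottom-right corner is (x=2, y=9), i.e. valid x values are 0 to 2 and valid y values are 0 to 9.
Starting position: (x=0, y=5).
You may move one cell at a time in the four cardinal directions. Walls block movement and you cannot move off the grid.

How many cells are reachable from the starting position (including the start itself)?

Answer: Reachable cells: 30

Derivation:
BFS flood-fill from (x=0, y=5):
  Distance 0: (x=0, y=5)
  Distance 1: (x=0, y=4), (x=1, y=5), (x=0, y=6)
  Distance 2: (x=0, y=3), (x=1, y=4), (x=2, y=5), (x=1, y=6), (x=0, y=7)
  Distance 3: (x=0, y=2), (x=1, y=3), (x=2, y=4), (x=2, y=6), (x=1, y=7), (x=0, y=8)
  Distance 4: (x=0, y=1), (x=1, y=2), (x=2, y=3), (x=2, y=7), (x=1, y=8), (x=0, y=9)
  Distance 5: (x=0, y=0), (x=1, y=1), (x=2, y=2), (x=2, y=8), (x=1, y=9)
  Distance 6: (x=1, y=0), (x=2, y=1), (x=2, y=9)
  Distance 7: (x=2, y=0)
Total reachable: 30 (grid has 30 open cells total)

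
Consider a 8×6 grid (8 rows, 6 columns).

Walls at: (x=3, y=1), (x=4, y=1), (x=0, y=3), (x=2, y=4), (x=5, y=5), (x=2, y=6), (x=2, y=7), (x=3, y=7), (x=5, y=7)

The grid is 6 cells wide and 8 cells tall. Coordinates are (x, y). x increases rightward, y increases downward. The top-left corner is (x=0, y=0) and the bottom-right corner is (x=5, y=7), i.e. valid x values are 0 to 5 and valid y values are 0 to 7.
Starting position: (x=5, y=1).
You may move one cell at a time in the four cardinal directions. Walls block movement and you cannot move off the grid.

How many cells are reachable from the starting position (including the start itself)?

Answer: Reachable cells: 39

Derivation:
BFS flood-fill from (x=5, y=1):
  Distance 0: (x=5, y=1)
  Distance 1: (x=5, y=0), (x=5, y=2)
  Distance 2: (x=4, y=0), (x=4, y=2), (x=5, y=3)
  Distance 3: (x=3, y=0), (x=3, y=2), (x=4, y=3), (x=5, y=4)
  Distance 4: (x=2, y=0), (x=2, y=2), (x=3, y=3), (x=4, y=4)
  Distance 5: (x=1, y=0), (x=2, y=1), (x=1, y=2), (x=2, y=3), (x=3, y=4), (x=4, y=5)
  Distance 6: (x=0, y=0), (x=1, y=1), (x=0, y=2), (x=1, y=3), (x=3, y=5), (x=4, y=6)
  Distance 7: (x=0, y=1), (x=1, y=4), (x=2, y=5), (x=3, y=6), (x=5, y=6), (x=4, y=7)
  Distance 8: (x=0, y=4), (x=1, y=5)
  Distance 9: (x=0, y=5), (x=1, y=6)
  Distance 10: (x=0, y=6), (x=1, y=7)
  Distance 11: (x=0, y=7)
Total reachable: 39 (grid has 39 open cells total)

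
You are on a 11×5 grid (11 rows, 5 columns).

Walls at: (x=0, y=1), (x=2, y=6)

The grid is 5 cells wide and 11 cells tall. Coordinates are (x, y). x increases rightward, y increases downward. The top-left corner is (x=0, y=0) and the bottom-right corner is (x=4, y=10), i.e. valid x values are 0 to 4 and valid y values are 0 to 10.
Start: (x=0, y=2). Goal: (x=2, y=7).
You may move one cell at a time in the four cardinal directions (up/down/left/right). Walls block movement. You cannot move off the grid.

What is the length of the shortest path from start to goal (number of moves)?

BFS from (x=0, y=2) until reaching (x=2, y=7):
  Distance 0: (x=0, y=2)
  Distance 1: (x=1, y=2), (x=0, y=3)
  Distance 2: (x=1, y=1), (x=2, y=2), (x=1, y=3), (x=0, y=4)
  Distance 3: (x=1, y=0), (x=2, y=1), (x=3, y=2), (x=2, y=3), (x=1, y=4), (x=0, y=5)
  Distance 4: (x=0, y=0), (x=2, y=0), (x=3, y=1), (x=4, y=2), (x=3, y=3), (x=2, y=4), (x=1, y=5), (x=0, y=6)
  Distance 5: (x=3, y=0), (x=4, y=1), (x=4, y=3), (x=3, y=4), (x=2, y=5), (x=1, y=6), (x=0, y=7)
  Distance 6: (x=4, y=0), (x=4, y=4), (x=3, y=5), (x=1, y=7), (x=0, y=8)
  Distance 7: (x=4, y=5), (x=3, y=6), (x=2, y=7), (x=1, y=8), (x=0, y=9)  <- goal reached here
One shortest path (7 moves): (x=0, y=2) -> (x=1, y=2) -> (x=1, y=3) -> (x=1, y=4) -> (x=1, y=5) -> (x=1, y=6) -> (x=1, y=7) -> (x=2, y=7)

Answer: Shortest path length: 7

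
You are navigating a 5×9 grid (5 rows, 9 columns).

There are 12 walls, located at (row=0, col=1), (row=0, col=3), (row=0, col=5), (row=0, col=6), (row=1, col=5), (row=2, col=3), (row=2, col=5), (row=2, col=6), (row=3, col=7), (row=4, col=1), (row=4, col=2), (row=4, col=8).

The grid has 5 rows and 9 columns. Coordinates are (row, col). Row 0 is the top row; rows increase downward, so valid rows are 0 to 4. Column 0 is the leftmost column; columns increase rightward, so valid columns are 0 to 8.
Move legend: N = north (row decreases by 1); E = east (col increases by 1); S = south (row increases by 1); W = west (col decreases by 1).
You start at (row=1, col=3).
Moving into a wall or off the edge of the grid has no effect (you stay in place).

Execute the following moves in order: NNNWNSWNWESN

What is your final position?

Start: (row=1, col=3)
  [×3]N (north): blocked, stay at (row=1, col=3)
  W (west): (row=1, col=3) -> (row=1, col=2)
  N (north): (row=1, col=2) -> (row=0, col=2)
  S (south): (row=0, col=2) -> (row=1, col=2)
  W (west): (row=1, col=2) -> (row=1, col=1)
  N (north): blocked, stay at (row=1, col=1)
  W (west): (row=1, col=1) -> (row=1, col=0)
  E (east): (row=1, col=0) -> (row=1, col=1)
  S (south): (row=1, col=1) -> (row=2, col=1)
  N (north): (row=2, col=1) -> (row=1, col=1)
Final: (row=1, col=1)

Answer: Final position: (row=1, col=1)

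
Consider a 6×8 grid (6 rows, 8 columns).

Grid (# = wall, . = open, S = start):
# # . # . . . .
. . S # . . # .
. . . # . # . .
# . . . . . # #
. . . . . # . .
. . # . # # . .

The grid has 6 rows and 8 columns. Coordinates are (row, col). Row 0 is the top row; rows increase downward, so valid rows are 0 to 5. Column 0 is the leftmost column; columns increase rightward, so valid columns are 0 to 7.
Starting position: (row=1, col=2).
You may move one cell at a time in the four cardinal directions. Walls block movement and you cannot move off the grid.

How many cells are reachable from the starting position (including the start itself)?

BFS flood-fill from (row=1, col=2):
  Distance 0: (row=1, col=2)
  Distance 1: (row=0, col=2), (row=1, col=1), (row=2, col=2)
  Distance 2: (row=1, col=0), (row=2, col=1), (row=3, col=2)
  Distance 3: (row=2, col=0), (row=3, col=1), (row=3, col=3), (row=4, col=2)
  Distance 4: (row=3, col=4), (row=4, col=1), (row=4, col=3)
  Distance 5: (row=2, col=4), (row=3, col=5), (row=4, col=0), (row=4, col=4), (row=5, col=1), (row=5, col=3)
  Distance 6: (row=1, col=4), (row=5, col=0)
  Distance 7: (row=0, col=4), (row=1, col=5)
  Distance 8: (row=0, col=5)
  Distance 9: (row=0, col=6)
  Distance 10: (row=0, col=7)
  Distance 11: (row=1, col=7)
  Distance 12: (row=2, col=7)
  Distance 13: (row=2, col=6)
Total reachable: 30 (grid has 34 open cells total)

Answer: Reachable cells: 30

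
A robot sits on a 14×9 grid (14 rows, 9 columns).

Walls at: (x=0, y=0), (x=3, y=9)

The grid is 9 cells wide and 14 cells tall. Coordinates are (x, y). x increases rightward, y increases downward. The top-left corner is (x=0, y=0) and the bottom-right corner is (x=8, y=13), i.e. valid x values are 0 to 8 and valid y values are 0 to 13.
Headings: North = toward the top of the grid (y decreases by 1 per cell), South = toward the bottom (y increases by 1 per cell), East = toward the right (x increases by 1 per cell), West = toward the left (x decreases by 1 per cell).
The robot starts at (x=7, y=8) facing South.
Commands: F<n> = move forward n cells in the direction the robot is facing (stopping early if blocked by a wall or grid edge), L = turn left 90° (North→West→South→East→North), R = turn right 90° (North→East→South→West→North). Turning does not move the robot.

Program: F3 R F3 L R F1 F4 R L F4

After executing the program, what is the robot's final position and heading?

Start: (x=7, y=8), facing South
  F3: move forward 3, now at (x=7, y=11)
  R: turn right, now facing West
  F3: move forward 3, now at (x=4, y=11)
  L: turn left, now facing South
  R: turn right, now facing West
  F1: move forward 1, now at (x=3, y=11)
  F4: move forward 3/4 (blocked), now at (x=0, y=11)
  R: turn right, now facing North
  L: turn left, now facing West
  F4: move forward 0/4 (blocked), now at (x=0, y=11)
Final: (x=0, y=11), facing West

Answer: Final position: (x=0, y=11), facing West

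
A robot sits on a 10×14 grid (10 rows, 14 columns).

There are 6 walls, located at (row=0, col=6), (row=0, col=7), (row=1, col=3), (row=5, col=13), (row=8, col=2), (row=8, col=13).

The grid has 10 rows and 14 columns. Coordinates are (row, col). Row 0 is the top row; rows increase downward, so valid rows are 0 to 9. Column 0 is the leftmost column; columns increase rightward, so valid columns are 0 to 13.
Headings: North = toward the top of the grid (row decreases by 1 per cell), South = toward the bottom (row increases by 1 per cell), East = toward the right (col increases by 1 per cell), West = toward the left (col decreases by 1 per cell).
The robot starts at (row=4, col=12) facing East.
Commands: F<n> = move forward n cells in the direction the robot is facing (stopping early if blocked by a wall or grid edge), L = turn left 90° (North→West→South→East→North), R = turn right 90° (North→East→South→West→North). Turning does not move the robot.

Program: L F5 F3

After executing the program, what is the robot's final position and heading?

Answer: Final position: (row=0, col=12), facing North

Derivation:
Start: (row=4, col=12), facing East
  L: turn left, now facing North
  F5: move forward 4/5 (blocked), now at (row=0, col=12)
  F3: move forward 0/3 (blocked), now at (row=0, col=12)
Final: (row=0, col=12), facing North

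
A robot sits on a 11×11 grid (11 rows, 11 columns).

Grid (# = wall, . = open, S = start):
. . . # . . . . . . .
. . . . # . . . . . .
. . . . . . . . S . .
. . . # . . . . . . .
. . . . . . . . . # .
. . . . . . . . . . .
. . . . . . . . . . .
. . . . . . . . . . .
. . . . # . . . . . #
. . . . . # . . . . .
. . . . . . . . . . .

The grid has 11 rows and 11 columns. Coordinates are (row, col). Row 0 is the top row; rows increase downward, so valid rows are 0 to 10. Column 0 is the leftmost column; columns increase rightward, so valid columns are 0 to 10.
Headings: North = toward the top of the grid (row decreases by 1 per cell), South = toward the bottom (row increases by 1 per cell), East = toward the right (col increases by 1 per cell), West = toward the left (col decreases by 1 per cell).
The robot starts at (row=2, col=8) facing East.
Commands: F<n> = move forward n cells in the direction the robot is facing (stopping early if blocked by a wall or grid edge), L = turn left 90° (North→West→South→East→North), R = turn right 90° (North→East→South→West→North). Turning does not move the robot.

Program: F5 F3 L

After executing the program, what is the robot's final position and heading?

Start: (row=2, col=8), facing East
  F5: move forward 2/5 (blocked), now at (row=2, col=10)
  F3: move forward 0/3 (blocked), now at (row=2, col=10)
  L: turn left, now facing North
Final: (row=2, col=10), facing North

Answer: Final position: (row=2, col=10), facing North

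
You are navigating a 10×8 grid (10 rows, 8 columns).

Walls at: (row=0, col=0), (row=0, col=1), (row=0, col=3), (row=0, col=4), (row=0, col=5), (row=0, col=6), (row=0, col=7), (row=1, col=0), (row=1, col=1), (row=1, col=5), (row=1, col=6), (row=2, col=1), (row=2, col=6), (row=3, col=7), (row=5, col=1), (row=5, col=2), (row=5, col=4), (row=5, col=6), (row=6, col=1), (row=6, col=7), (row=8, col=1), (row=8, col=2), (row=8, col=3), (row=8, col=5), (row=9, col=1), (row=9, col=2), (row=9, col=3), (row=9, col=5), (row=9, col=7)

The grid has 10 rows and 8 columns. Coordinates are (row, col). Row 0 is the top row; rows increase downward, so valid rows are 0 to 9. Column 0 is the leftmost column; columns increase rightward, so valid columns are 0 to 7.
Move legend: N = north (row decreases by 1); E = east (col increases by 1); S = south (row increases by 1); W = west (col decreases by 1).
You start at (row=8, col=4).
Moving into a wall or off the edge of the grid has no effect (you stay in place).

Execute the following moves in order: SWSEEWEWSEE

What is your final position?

Answer: Final position: (row=9, col=4)

Derivation:
Start: (row=8, col=4)
  S (south): (row=8, col=4) -> (row=9, col=4)
  W (west): blocked, stay at (row=9, col=4)
  S (south): blocked, stay at (row=9, col=4)
  E (east): blocked, stay at (row=9, col=4)
  E (east): blocked, stay at (row=9, col=4)
  W (west): blocked, stay at (row=9, col=4)
  E (east): blocked, stay at (row=9, col=4)
  W (west): blocked, stay at (row=9, col=4)
  S (south): blocked, stay at (row=9, col=4)
  E (east): blocked, stay at (row=9, col=4)
  E (east): blocked, stay at (row=9, col=4)
Final: (row=9, col=4)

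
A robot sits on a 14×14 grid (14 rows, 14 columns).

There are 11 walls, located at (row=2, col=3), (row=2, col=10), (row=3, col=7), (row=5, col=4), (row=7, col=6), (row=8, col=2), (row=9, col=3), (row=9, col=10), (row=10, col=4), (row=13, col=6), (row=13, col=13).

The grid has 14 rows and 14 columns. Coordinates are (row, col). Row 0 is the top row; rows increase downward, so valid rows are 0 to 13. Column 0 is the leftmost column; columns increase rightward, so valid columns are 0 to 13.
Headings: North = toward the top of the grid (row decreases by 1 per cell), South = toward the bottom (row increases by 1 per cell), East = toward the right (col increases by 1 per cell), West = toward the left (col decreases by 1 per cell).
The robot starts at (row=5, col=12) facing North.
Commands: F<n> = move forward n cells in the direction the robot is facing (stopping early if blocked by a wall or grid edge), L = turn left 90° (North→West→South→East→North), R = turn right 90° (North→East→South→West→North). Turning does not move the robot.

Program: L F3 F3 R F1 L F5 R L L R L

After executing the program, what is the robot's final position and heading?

Answer: Final position: (row=4, col=1), facing South

Derivation:
Start: (row=5, col=12), facing North
  L: turn left, now facing West
  F3: move forward 3, now at (row=5, col=9)
  F3: move forward 3, now at (row=5, col=6)
  R: turn right, now facing North
  F1: move forward 1, now at (row=4, col=6)
  L: turn left, now facing West
  F5: move forward 5, now at (row=4, col=1)
  R: turn right, now facing North
  L: turn left, now facing West
  L: turn left, now facing South
  R: turn right, now facing West
  L: turn left, now facing South
Final: (row=4, col=1), facing South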